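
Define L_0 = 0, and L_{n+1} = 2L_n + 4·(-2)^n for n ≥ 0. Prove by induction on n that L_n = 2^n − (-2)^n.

Base case: L_0 = 0, and 2^0 − (-2)^0 = 1 − 1 = 0.
Assume L_k = 2^k − (-2)^k for some k ≥ 0.
Then L_{k+1} = 2L_k + 4·(-2)^k = 2·(2^k − (-2)^k) + 4·(-2)^k = 2^{k+1} − 2·(-2)^k + 4·(-2)^k = 2^{k+1} + 2·(-2)^k = 2^{k+1} − (-2)^{k+1}.
Hence L_n = 2^n − (-2)^n for every n ≥ 0, by induction.

L_n = 2^n − (-2)^n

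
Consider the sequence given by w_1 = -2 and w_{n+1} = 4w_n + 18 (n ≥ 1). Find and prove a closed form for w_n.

Claim: w_n = 4^n − 6.

Base case: w_1 = -2, and 4^1 − 6 = 4 − 6 = -2.
Assume w_r = 4^r − 6 for some r ≥ 1.
Then w_{r+1} = 4w_r + 18 = 4·(4^r − 6) + 18 = 4^{r+1} − 24 + 18 = 4^{r+1} − 6.
This completes the inductive step, so w_n = 4^n − 6 for all n ≥ 1.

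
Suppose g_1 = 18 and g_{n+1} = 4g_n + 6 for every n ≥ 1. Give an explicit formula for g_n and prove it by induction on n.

Claim: g_n = 5·4^n − 2.

Base case: g_1 = 18, and 5·4^1 − 2 = 20 − 2 = 18.
Assume g_r = 5·4^r − 2 for some r ≥ 1.
Then g_{r+1} = 4g_r + 6 = 4·(5·4^r − 2) + 6 = 20·4^r − 8 + 6 = 5·4^{r+1} − 2.
By induction, g_n = 5·4^n − 2 for all n ≥ 1.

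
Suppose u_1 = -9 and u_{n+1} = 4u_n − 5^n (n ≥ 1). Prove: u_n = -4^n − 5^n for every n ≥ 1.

Base case: u_1 = -9, and -4^1 − 5^1 = -4 − 5 = -9.
Assume u_r = -4^r − 5^r for some r ≥ 1.
Then u_{r+1} = 4u_r − 5^r = 4·(-4^r − 5^r) − 5^r = -4^{r+1} − 4·5^r − 5^r = -4^{r+1} − 5·5^r = -4^{r+1} − 5^{r+1}.
By induction, u_n = -4^n − 5^n for all n ≥ 1.

u_n = -4^n − 5^n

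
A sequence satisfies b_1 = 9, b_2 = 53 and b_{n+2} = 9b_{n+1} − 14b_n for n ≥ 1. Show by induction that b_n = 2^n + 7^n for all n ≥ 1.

Base cases: b_1 = 9 and 2^1 + 7^1 = 9; b_2 = 53 and 2^2 + 7^2 = 53.
Assume b_j = 2^j + 7^j for all 1 ≤ j ≤ r, where r ≥ 2.
Then b_{r+1} = 9b_r − 14b_{r−1} = 9·(2^r + 7^r) − 14·(2^{r−1} + 7^{r−1}) = (9·2 − 14)2^{r−1} + (9·7 − 14)7^{r−1} = 4·2^{r−1} + 49·7^{r−1} = 2^{r+1} + 7^{r+1}.
Hence b_n = 2^n + 7^n for every n ≥ 1, by strong induction.

b_n = 2^n + 7^n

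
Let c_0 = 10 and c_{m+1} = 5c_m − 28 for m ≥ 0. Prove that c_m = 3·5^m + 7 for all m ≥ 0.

Base case: c_0 = 10, and 3·5^0 + 7 = 3 + 7 = 10.
Assume c_r = 3·5^r + 7 for some r ≥ 0.
Then c_{r+1} = 5c_r − 28 = 5·(3·5^r + 7) − 28 = 15·5^r + 35 − 28 = 3·5^{r+1} + 7.
Hence c_m = 3·5^m + 7 for every m ≥ 0, by induction.

c_m = 3·5^m + 7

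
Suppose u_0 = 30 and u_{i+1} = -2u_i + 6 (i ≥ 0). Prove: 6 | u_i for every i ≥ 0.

Base case: u_0 = 30 = 6·5, so 6 | u_0.
Assume 6 | u_k, so u_k = 6t for some integer t.
Then u_{k+1} = -2u_k + 6 = -2·(6t) + 6 = 6(-2t + 1), so 6 | u_{k+1}.
This completes the inductive step, so 6 | u_i for all i ≥ 0.

6 | u_i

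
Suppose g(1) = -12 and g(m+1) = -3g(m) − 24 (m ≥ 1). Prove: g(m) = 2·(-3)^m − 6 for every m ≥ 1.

Base case: g(1) = -12, and 2·(-3)^1 − 6 = -6 − 6 = -12.
Assume g(r) = 2·(-3)^r − 6 for some r ≥ 1.
Then g(r+1) = -3g(r) − 24 = -3·(2·(-3)^r − 6) − 24 = -6·(-3)^r + 18 − 24 = 2·(-3)^{r+1} − 6.
This completes the inductive step, so g(m) = 2·(-3)^m − 6 for all m ≥ 1.

g(m) = 2·(-3)^m − 6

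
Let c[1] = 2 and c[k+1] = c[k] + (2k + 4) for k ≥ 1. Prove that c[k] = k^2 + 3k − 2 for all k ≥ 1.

Base case: c[1] = 2, and 1^2 + 3·1 − 2 = 2.
Assume c[j] = j^2 + 3j − 2.
Then c[j+1] = c[j] + (2j + 4) = (j^2 + 3j − 2) + (2j + 4) = j^2 + 5j + 2,
and (j+1)^2 + 3·(j+1) − 2 = j^2 + 5j + 2.
This completes the inductive step, so c[k] = k^2 + 3k − 2 for all k ≥ 1.

c[k] = k^2 + 3k − 2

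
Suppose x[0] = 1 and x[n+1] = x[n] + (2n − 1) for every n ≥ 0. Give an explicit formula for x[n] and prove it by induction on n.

Claim: x[n] = n^2 − 2n + 1.

Base case: x[0] = 1, and 0^2 − 2·0 + 1 = 1.
Assume x[r] = r^2 − 2r + 1.
Then x[r+1] = x[r] + (2r − 1) = (r^2 − 2r + 1) + (2r − 1) = r^2,
and (r+1)^2 − 2·(r+1) + 1 = r^2.
By induction, x[n] = n^2 − 2n + 1 for all n ≥ 0.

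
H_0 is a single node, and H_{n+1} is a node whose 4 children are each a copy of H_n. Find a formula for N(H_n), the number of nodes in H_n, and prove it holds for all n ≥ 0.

Claim: N(H_n) = (4^{n+1} − 1)/3.

Base case: N(H_0) = 1, and (4^{0+1} − 1)/3 = 1.
Assume N(H_k) = (4^{k+1} − 1)/3.
Then N(H_{k+1}) = 1 + 4N(H_k) = 1 + 4·(4^{k+1} − 1)/3 = 1 + (4^{k+2} − 4)/3 = (3 + 4^{k+2} − 4)/3 = (4^{k+2} − 1)/3.
Hence N(H_n) = (4^{n+1} − 1)/3 for every n ≥ 0, by induction.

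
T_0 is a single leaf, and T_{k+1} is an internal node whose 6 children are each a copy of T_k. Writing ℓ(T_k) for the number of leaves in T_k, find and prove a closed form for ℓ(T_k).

Claim: ℓ(T_k) = 6^k.

Base case: ℓ(T_0) = 1, and 6^0 = 1.
Assume ℓ(T_j) = 6^j.
Then ℓ(T_{j+1}) = 6·ℓ(T_j) = 6·6^j = 6^{j+1}.
Hence ℓ(T_k) = 6^k for every k ≥ 0, by induction.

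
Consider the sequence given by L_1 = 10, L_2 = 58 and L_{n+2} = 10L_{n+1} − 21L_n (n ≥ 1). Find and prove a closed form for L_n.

Claim: L_n = 3^n + 7^n.

Base cases: L_1 = 10 and 3^1 + 7^1 = 10; L_2 = 58 and 3^2 + 7^2 = 58.
Assume L_i = 3^i + 7^i for all 1 ≤ i ≤ j, where j ≥ 2.
Then L_{j+1} = 10L_j − 21L_{j−1} = 10·(3^j + 7^j) − 21·(3^{j−1} + 7^{j−1}) = (10·3 − 21)3^{j−1} + (10·7 − 21)7^{j−1} = 9·3^{j−1} + 49·7^{j−1} = 3^{j+1} + 7^{j+1}.
By strong induction, L_n = 3^n + 7^n for all n ≥ 1.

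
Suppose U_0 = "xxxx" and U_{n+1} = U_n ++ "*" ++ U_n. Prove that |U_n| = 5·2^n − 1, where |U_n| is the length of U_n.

Base case: |U_0| = 4, and 5·2^0 − 1 = 4.
Assume |U_m| = 5·2^m − 1.
Then |U_{m+1}| = |U_m| + 1 + |U_m| = 2|U_m| + 1 = 2(5·2^m − 1) + 1 = 5·2^{m+1} − 2 + 1 = 5·2^{m+1} − 1.
So the formula holds for m+1, and by induction |U_n| = 5·2^n − 1 for all n ≥ 0.

|U_n| = 5·2^n − 1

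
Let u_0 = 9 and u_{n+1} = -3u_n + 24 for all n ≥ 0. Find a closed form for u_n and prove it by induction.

Claim: u_n = 3·(-3)^n + 6.

Base case: u_0 = 9, and 3·(-3)^0 + 6 = 3 + 6 = 9.
Assume u_j = 3·(-3)^j + 6 for some j ≥ 0.
Then u_{j+1} = -3u_j + 24 = -3·(3·(-3)^j + 6) + 24 = -9·(-3)^j − 18 + 24 = 3·(-3)^{j+1} + 6.
By induction, u_n = 3·(-3)^n + 6 for all n ≥ 0.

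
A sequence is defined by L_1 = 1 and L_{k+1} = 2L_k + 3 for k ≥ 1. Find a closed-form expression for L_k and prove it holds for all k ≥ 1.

Claim: L_k = 2^{k+1} − 3.

Base case: L_1 = 1, and 2^{1+1} − 3 = 4 − 3 = 1.
Assume L_r = 2^{r+1} − 3 for some r ≥ 1.
Then L_{r+1} = 2L_r + 3 = 2·(2^{r+1} − 3) + 3 = 2^{r+2} − 6 + 3 = 2^{r+2} − 3.
So the formula holds for r+1, and by induction L_k = 2^{k+1} − 3 for all k ≥ 1.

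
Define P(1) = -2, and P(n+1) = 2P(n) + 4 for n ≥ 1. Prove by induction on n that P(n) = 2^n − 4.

Base case: P(1) = -2, and 2^1 − 4 = 2 − 4 = -2.
Assume P(m) = 2^m − 4 for some m ≥ 1.
Then P(m+1) = 2P(m) + 4 = 2·(2^m − 4) + 4 = 2^{m+1} − 8 + 4 = 2^{m+1} − 4.
Hence P(n) = 2^n − 4 for every n ≥ 1, by induction.

P(n) = 2^n − 4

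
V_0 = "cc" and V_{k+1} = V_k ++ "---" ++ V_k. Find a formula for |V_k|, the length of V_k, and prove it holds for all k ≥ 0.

Claim: |V_k| = 5·2^k − 3.

Base case: |V_0| = 2, and 5·2^0 − 3 = 2.
Assume |V_j| = 5·2^j − 3.
Then |V_{j+1}| = |V_j| + 3 + |V_j| = 2|V_j| + 3 = 2(5·2^j − 3) + 3 = 5·2^{j+1} − 6 + 3 = 5·2^{j+1} − 3.
This completes the inductive step, so |V_k| = 5·2^k − 3 for all k ≥ 0.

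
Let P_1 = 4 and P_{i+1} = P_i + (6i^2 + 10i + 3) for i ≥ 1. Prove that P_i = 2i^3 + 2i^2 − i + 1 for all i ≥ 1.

Base case: P_1 = 4, and 2·1^3 + 2·1^2 − 1 + 1 = 4.
Assume P_j = 2j^3 + 2j^2 − j + 1.
Then P_{j+1} = P_j + (6j^2 + 10j + 3) = (2j^3 + 2j^2 − j + 1) + (6j^2 + 10j + 3) = 2j^3 + 8j^2 + 9j + 4,
and 2·(j+1)^3 + 2·(j+1)^2 − (j+1) + 1 = 2j^3 + 8j^2 + 9j + 4.
By induction, P_i = 2i^3 + 2i^2 − i + 1 for all i ≥ 1.

P_i = 2i^3 + 2i^2 − i + 1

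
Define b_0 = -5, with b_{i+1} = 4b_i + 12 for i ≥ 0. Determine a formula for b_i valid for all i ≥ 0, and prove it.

Claim: b_i = -4^i − 4.

Base case: b_0 = -5, and -4^0 − 4 = -1 − 4 = -5.
Assume b_r = -4^r − 4 for some r ≥ 0.
Then b_{r+1} = 4b_r + 12 = 4·(-4^r − 4) + 12 = -4^{r+1} − 16 + 12 = -4^{r+1} − 4.
So the formula holds for r+1, and by induction b_i = -4^i − 4 for all i ≥ 0.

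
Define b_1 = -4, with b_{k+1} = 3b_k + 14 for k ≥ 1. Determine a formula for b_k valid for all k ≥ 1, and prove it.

Claim: b_k = 3^k − 7.

Base case: b_1 = -4, and 3^1 − 7 = 3 − 7 = -4.
Assume b_j = 3^j − 7 for some j ≥ 1.
Then b_{j+1} = 3b_j + 14 = 3·(3^j − 7) + 14 = 3^{j+1} − 21 + 14 = 3^{j+1} − 7.
This completes the inductive step, so b_k = 3^k − 7 for all k ≥ 1.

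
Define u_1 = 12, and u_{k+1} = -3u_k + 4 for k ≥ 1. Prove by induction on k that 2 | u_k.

Base case: u_1 = 12 = 2·6, so 2 | u_1.
Assume 2 | u_m, so u_m = 2t for some integer t.
Then u_{m+1} = -3u_m + 4 = -3·(2t) + 4 = 2(-3t + 2), so 2 | u_{m+1}.
This completes the inductive step, so 2 | u_k for all k ≥ 1.

2 | u_k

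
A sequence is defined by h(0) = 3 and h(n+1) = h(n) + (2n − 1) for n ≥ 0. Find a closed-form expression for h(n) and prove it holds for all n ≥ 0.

Claim: h(n) = n^2 − 2n + 3.

Base case: h(0) = 3, and 0^2 − 2·0 + 3 = 3.
Assume h(m) = m^2 − 2m + 3.
Then h(m+1) = h(m) + (2m − 1) = (m^2 − 2m + 3) + (2m − 1) = m^2 + 2,
and (m+1)^2 − 2·(m+1) + 3 = m^2 + 2.
By induction, h(n) = n^2 − 2n + 3 for all n ≥ 0.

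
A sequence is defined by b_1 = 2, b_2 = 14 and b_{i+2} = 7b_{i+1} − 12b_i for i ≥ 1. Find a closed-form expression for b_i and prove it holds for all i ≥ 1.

Claim: b_i = 2·4^i − 2·3^i.

Base cases: b_1 = 2 and 2·4^1 − 2·3^1 = 2; b_2 = 14 and 2·4^2 − 2·3^2 = 14.
Assume b_j = 2·4^j − 2·3^j for all 1 ≤ j ≤ k, where k ≥ 2.
Then b_{k+1} = 7b_k − 12b_{k−1} = 7·(2·4^k − 2·3^k) − 12·(2·4^{k−1} − 2·3^{k−1}) = 2·(7·4 − 12)4^{k−1} − 2·(7·3 − 12)3^{k−1} = 32·4^{k−1} − 18·3^{k−1} = 2·4^{k+1} − 2·3^{k+1}.
By strong induction, b_i = 2·4^i − 2·3^i for all i ≥ 1.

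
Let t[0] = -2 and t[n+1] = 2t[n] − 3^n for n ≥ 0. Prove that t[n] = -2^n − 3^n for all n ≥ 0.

Base case: t[0] = -2, and -2^0 − 3^0 = -1 − 1 = -2.
Assume t[k] = -2^k − 3^k for some k ≥ 0.
Then t[k+1] = 2t[k] − 3^k = 2·(-2^k − 3^k) − 3^k = -2^{k+1} − 2·3^k − 3^k = -2^{k+1} − 3·3^k = -2^{k+1} − 3^{k+1}.
So the formula holds for k+1, and by induction t[n] = -2^n − 3^n for all n ≥ 0.

t[n] = -2^n − 3^n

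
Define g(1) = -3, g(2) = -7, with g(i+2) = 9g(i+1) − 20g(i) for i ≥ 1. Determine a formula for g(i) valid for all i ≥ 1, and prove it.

Claim: g(i) = 5^i − 2·4^i.

Base cases: g(1) = -3 and 5^1 − 2·4^1 = -3; g(2) = -7 and 5^2 − 2·4^2 = -7.
Assume g(j) = 5^j − 2·4^j for all 1 ≤ j ≤ r, where r ≥ 2.
Then g(r+1) = 9g(r) − 20g(r−1) = 9·(5^r − 2·4^r) − 20·(5^{r−1} − 2·4^{r−1}) = (9·5 − 20)5^{r−1} − 2·(9·4 − 20)4^{r−1} = 25·5^{r−1} − 32·4^{r−1} = 5^{r+1} − 2·4^{r+1}.
So the formula holds for r+1, and by strong induction g(i) = 5^i − 2·4^i for all i ≥ 1.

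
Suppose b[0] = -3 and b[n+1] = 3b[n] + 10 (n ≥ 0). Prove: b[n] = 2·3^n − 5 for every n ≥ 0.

Base case: b[0] = -3, and 2·3^0 − 5 = 2 − 5 = -3.
Assume b[j] = 2·3^j − 5 for some j ≥ 0.
Then b[j+1] = 3b[j] + 10 = 3·(2·3^j − 5) + 10 = 6·3^j − 15 + 10 = 2·3^{j+1} − 5.
By induction, b[n] = 2·3^n − 5 for all n ≥ 0.

b[n] = 2·3^n − 5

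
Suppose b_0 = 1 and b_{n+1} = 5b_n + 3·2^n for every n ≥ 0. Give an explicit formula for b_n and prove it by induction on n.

Claim: b_n = 2·5^n − 2^n.

Base case: b_0 = 1, and 2·5^0 − 2^0 = 2 − 1 = 1.
Assume b_j = 2·5^j − 2^j for some j ≥ 0.
Then b_{j+1} = 5b_j + 3·2^j = 5·(2·5^j − 2^j) + 3·2^j = 2·5^{j+1} − 5·2^j + 3·2^j = 2·5^{j+1} − 2·2^j = 2·5^{j+1} − 2^{j+1}.
By induction, b_n = 2·5^n − 2^n for all n ≥ 0.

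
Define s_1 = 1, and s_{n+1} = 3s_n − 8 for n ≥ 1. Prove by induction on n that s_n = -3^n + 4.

Base case: s_1 = 1, and -3^1 + 4 = -3 + 4 = 1.
Assume s_j = -3^j + 4 for some j ≥ 1.
Then s_{j+1} = 3s_j − 8 = 3·(-3^j + 4) − 8 = -3^{j+1} + 12 − 8 = -3^{j+1} + 4.
By induction, s_n = -3^n + 4 for all n ≥ 1.

s_n = -3^n + 4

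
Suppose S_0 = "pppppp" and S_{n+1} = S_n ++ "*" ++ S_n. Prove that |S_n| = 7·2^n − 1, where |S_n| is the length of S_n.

Base case: |S_0| = 6, and 7·2^0 − 1 = 6.
Assume |S_k| = 7·2^k − 1.
Then |S_{k+1}| = |S_k| + 1 + |S_k| = 2|S_k| + 1 = 2(7·2^k − 1) + 1 = 7·2^{k+1} − 2 + 1 = 7·2^{k+1} − 1.
By induction, |S_n| = 7·2^n − 1 for all n ≥ 0.

|S_n| = 7·2^n − 1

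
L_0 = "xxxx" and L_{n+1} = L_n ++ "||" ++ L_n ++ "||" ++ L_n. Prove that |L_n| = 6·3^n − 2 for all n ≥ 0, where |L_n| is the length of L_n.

Base case: |L_0| = 4, and 6·3^0 − 2 = 4.
Assume |L_r| = 6·3^r − 2.
Then |L_{r+1}| = 3|L_r| + 4 = 3(6·3^r − 2) + 4 = 6·3^{r+1} − 6 + 4 = 6·3^{r+1} − 2.
So the formula holds for r+1, and by induction |L_n| = 6·3^n − 2 for all n ≥ 0.

|L_n| = 6·3^n − 2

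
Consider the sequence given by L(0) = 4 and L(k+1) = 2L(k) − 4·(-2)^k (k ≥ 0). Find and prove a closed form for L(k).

Claim: L(k) = 3·2^k + (-2)^k.

Base case: L(0) = 4, and 3·2^0 + (-2)^0 = 3 + 1 = 4.
Assume L(j) = 3·2^j + (-2)^j for some j ≥ 0.
Then L(j+1) = 2L(j) − 4·(-2)^j = 2·(3·2^j + (-2)^j) − 4·(-2)^j = 3·2^{j+1} + 2·(-2)^j − 4·(-2)^j = 3·2^{j+1} − 2·(-2)^j = 3·2^{j+1} + (-2)^{j+1}.
By induction, L(k) = 3·2^k + (-2)^k for all k ≥ 0.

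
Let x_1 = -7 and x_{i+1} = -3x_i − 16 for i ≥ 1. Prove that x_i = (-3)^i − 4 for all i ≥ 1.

Base case: x_1 = -7, and (-3)^1 − 4 = -3 − 4 = -7.
Assume x_j = (-3)^j − 4 for some j ≥ 1.
Then x_{j+1} = -3x_j − 16 = -3·((-3)^j − 4) − 16 = -3·(-3)^j + 12 − 16 = (-3)^{j+1} − 4.
This completes the inductive step, so x_i = (-3)^i − 4 for all i ≥ 1.

x_i = (-3)^i − 4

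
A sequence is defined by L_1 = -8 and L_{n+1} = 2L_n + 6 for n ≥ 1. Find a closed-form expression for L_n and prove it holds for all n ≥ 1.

Claim: L_n = -2^n − 6.

Base case: L_1 = -8, and -2^1 − 6 = -2 − 6 = -8.
Assume L_k = -2^k − 6 for some k ≥ 1.
Then L_{k+1} = 2L_k + 6 = 2·(-2^k − 6) + 6 = -2^{k+1} − 12 + 6 = -2^{k+1} − 6.
This completes the inductive step, so L_n = -2^n − 6 for all n ≥ 1.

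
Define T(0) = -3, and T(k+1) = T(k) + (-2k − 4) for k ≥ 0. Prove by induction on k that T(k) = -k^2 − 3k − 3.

Base case: T(0) = -3, and -0^2 − 3·0 − 3 = -3.
Assume T(r) = -r^2 − 3r − 3.
Then T(r+1) = T(r) + (-2r − 4) = (-r^2 − 3r − 3) + (-2r − 4) = -r^2 − 5r − 7,
and -(r+1)^2 − 3·(r+1) − 3 = -r^2 − 5r − 7.
By induction, T(k) = -k^2 − 3k − 3 for all k ≥ 0.

T(k) = -k^2 − 3k − 3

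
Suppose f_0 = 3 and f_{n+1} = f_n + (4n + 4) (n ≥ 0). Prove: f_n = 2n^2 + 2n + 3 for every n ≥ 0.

Base case: f_0 = 3, and 2·0^2 + 2·0 + 3 = 3.
Assume f_r = 2r^2 + 2r + 3.
Then f_{r+1} = f_r + (4r + 4) = (2r^2 + 2r + 3) + (4r + 4) = 2r^2 + 6r + 7,
and 2·(r+1)^2 + 2·(r+1) + 3 = 2r^2 + 6r + 7.
This completes the inductive step, so f_n = 2n^2 + 2n + 3 for all n ≥ 0.

f_n = 2n^2 + 2n + 3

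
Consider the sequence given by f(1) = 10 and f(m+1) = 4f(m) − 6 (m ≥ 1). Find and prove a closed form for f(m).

Claim: f(m) = 2·4^m + 2.

Base case: f(1) = 10, and 2·4^1 + 2 = 8 + 2 = 10.
Assume f(k) = 2·4^k + 2 for some k ≥ 1.
Then f(k+1) = 4f(k) − 6 = 4·(2·4^k + 2) − 6 = 8·4^k + 8 − 6 = 2·4^{k+1} + 2.
Hence f(m) = 2·4^m + 2 for every m ≥ 1, by induction.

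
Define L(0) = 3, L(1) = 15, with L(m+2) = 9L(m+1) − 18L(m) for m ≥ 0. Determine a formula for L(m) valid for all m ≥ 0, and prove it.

Claim: L(m) = 3^m + 2·6^m.

Base cases: L(0) = 3 and 3^0 + 2·6^0 = 3; L(1) = 15 and 3^1 + 2·6^1 = 15.
Assume L(j) = 3^j + 2·6^j for all 0 ≤ j ≤ k, where k ≥ 1.
Then L(k+1) = 9L(k) − 18L(k−1) = 9·(3^k + 2·6^k) − 18·(3^{k−1} + 2·6^{k−1}) = (9·3 − 18)3^{k−1} + 2·(9·6 − 18)6^{k−1} = 9·3^{k−1} + 72·6^{k−1} = 3^{k+1} + 2·6^{k+1}.
By strong induction, L(m) = 3^m + 2·6^m for all m ≥ 0.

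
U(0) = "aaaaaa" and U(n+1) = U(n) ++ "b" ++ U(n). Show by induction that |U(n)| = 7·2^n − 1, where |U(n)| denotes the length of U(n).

Base case: |U(0)| = 6, and 7·2^0 − 1 = 6.
Assume |U(j)| = 7·2^j − 1.
Then |U(j+1)| = |U(j)| + 1 + |U(j)| = 2|U(j)| + 1 = 2(7·2^j − 1) + 1 = 7·2^{j+1} − 2 + 1 = 7·2^{j+1} − 1.
Hence |U(n)| = 7·2^n − 1 for every n ≥ 0, by induction.

|U(n)| = 7·2^n − 1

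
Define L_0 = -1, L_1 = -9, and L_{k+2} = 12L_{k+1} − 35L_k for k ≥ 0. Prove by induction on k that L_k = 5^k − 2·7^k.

Base cases: L_0 = -1 and 5^0 − 2·7^0 = -1; L_1 = -9 and 5^1 − 2·7^1 = -9.
Assume L_j = 5^j − 2·7^j for all 0 ≤ j ≤ r, where r ≥ 1.
Then L_{r+1} = 12L_r − 35L_{r−1} = 12·(5^r − 2·7^r) − 35·(5^{r−1} − 2·7^{r−1}) = (12·5 − 35)5^{r−1} − 2·(12·7 − 35)7^{r−1} = 25·5^{r−1} − 98·7^{r−1} = 5^{r+1} − 2·7^{r+1}.
Hence L_k = 5^k − 2·7^k for every k ≥ 0, by strong induction.

L_k = 5^k − 2·7^k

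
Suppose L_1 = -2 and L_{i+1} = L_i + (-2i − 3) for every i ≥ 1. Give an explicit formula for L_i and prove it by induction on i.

Claim: L_i = -i^2 − 2i + 1.

Base case: L_1 = -2, and -1^2 − 2·1 + 1 = -2.
Assume L_m = -m^2 − 2m + 1.
Then L_{m+1} = L_m + (-2m − 3) = (-m^2 − 2m + 1) + (-2m − 3) = -m^2 − 4m − 2,
and -(m+1)^2 − 2·(m+1) + 1 = -m^2 − 4m − 2.
This completes the inductive step, so L_i = -i^2 − 2i + 1 for all i ≥ 1.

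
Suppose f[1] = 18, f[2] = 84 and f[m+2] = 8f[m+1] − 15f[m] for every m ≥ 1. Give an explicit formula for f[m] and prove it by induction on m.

Claim: f[m] = 3·5^m + 3^m.

Base cases: f[1] = 18 and 3·5^1 + 3^1 = 18; f[2] = 84 and 3·5^2 + 3^2 = 84.
Assume f[j] = 3·5^j + 3^j for all 1 ≤ j ≤ k, where k ≥ 2.
Then f[k+1] = 8f[k] − 15f[k−1] = 8·(3·5^k + 3^k) − 15·(3·5^{k−1} + 3^{k−1}) = 3·(8·5 − 15)5^{k−1} + (8·3 − 15)3^{k−1} = 75·5^{k−1} + 9·3^{k−1} = 3·5^{k+1} + 3^{k+1}.
So the formula holds for k+1, and by strong induction f[m] = 3·5^m + 3^m for all m ≥ 1.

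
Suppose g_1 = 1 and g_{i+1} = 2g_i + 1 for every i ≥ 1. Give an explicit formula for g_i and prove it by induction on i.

Claim: g_i = 2^i − 1.

Base case: g_1 = 1, and 2^1 − 1 = 2 − 1 = 1.
Assume g_k = 2^k − 1 for some k ≥ 1.
Then g_{k+1} = 2g_k + 1 = 2·(2^k − 1) + 1 = 2^{k+1} − 2 + 1 = 2^{k+1} − 1.
Hence g_i = 2^i − 1 for every i ≥ 1, by induction.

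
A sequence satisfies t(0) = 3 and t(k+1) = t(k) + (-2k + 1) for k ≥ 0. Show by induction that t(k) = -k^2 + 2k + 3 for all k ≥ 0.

Base case: t(0) = 3, and -0^2 + 2·0 + 3 = 3.
Assume t(j) = -j^2 + 2j + 3.
Then t(j+1) = t(j) + (-2j + 1) = (-j^2 + 2j + 3) + (-2j + 1) = -j^2 + 4,
and -(j+1)^2 + 2·(j+1) + 3 = -j^2 + 4.
Hence t(k) = -k^2 + 2k + 3 for every k ≥ 0, by induction.

t(k) = -k^2 + 2k + 3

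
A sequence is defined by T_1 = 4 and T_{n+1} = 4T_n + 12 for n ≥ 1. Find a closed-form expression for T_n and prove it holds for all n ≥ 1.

Claim: T_n = 2·4^n − 4.

Base case: T_1 = 4, and 2·4^1 − 4 = 8 − 4 = 4.
Assume T_m = 2·4^m − 4 for some m ≥ 1.
Then T_{m+1} = 4T_m + 12 = 4·(2·4^m − 4) + 12 = 8·4^m − 16 + 12 = 2·4^{m+1} − 4.
So the formula holds for m+1, and by induction T_n = 2·4^n − 4 for all n ≥ 1.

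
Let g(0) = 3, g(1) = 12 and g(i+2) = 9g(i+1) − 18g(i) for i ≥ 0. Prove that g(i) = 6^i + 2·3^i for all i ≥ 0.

Base cases: g(0) = 3 and 6^0 + 2·3^0 = 3; g(1) = 12 and 6^1 + 2·3^1 = 12.
Assume g(j) = 6^j + 2·3^j for all 0 ≤ j ≤ k, where k ≥ 1.
Then g(k+1) = 9g(k) − 18g(k−1) = 9·(6^k + 2·3^k) − 18·(6^{k−1} + 2·3^{k−1}) = (9·6 − 18)6^{k−1} + 2·(9·3 − 18)3^{k−1} = 36·6^{k−1} + 18·3^{k−1} = 6^{k+1} + 2·3^{k+1}.
This completes the inductive step, so g(i) = 6^i + 2·3^i for all i ≥ 0.

g(i) = 6^i + 2·3^i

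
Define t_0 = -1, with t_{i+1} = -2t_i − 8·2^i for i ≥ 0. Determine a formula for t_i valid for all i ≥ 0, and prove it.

Claim: t_i = (-2)^i − 2·2^i.

Base case: t_0 = -1, and (-2)^0 − 2·2^0 = 1 − 2 = -1.
Assume t_k = (-2)^k − 2·2^k for some k ≥ 0.
Then t_{k+1} = -2t_k − 8·2^k = -2·((-2)^k − 2·2^k) − 8·2^k = (-2)^{k+1} + 4·2^k − 8·2^k = (-2)^{k+1} − 4·2^k = (-2)^{k+1} − 2·2^{k+1}.
So the formula holds for k+1, and by induction t_i = (-2)^i − 2·2^i for all i ≥ 0.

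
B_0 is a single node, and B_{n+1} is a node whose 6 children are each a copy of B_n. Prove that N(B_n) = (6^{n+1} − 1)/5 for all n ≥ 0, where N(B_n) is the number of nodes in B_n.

Base case: N(B_0) = 1, and (6^{0+1} − 1)/5 = 1.
Assume N(B_m) = (6^{m+1} − 1)/5.
Then N(B_{m+1}) = 1 + 6N(B_m) = 1 + 6·(6^{m+1} − 1)/5 = 1 + (6^{m+2} − 6)/5 = (5 + 6^{m+2} − 6)/5 = (6^{m+2} − 1)/5.
This completes the inductive step, so N(B_n) = (6^{n+1} − 1)/5 for all n ≥ 0.

N(B_n) = (6^{n+1} − 1)/5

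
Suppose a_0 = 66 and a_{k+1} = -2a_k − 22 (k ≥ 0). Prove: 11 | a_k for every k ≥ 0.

Base case: a_0 = 66 = 11·6, so 11 | a_0.
Assume 11 | a_j, so a_j = 11t for some integer t.
Then a_{j+1} = -2a_j − 22 = -2·(11t) − 22 = 11(-2t − 2), so 11 | a_{j+1}.
Hence 11 | a_k for every k ≥ 0, by induction.

11 | a_k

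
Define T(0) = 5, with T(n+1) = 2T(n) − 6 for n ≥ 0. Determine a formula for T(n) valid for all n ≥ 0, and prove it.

Claim: T(n) = -2^n + 6.

Base case: T(0) = 5, and -2^0 + 6 = -1 + 6 = 5.
Assume T(m) = -2^m + 6 for some m ≥ 0.
Then T(m+1) = 2T(m) − 6 = 2·(-2^m + 6) − 6 = -2^{m+1} + 12 − 6 = -2^{m+1} + 6.
This completes the inductive step, so T(n) = -2^n + 6 for all n ≥ 0.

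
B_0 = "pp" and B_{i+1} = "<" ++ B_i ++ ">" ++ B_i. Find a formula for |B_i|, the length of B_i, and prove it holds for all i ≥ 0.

Claim: |B_i| = 2^{i+2} − 2.

Base case: |B_0| = 2, and 2^{0+2} − 2 = 2.
Assume |B_j| = 2^{j+2} − 2.
Then |B_{j+1}| = 1 + |B_j| + 1 + |B_j| = 2|B_j| + 2 = 2(2^{j+2} − 2) + 2 = 2^{j+3} − 4 + 2 = 2^{j+3} − 2.
So the formula holds for j+1, and by induction |B_i| = 2^{i+2} − 2 for all i ≥ 0.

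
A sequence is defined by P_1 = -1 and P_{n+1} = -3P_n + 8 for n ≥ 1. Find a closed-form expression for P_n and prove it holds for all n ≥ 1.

Claim: P_n = (-3)^n + 2.

Base case: P_1 = -1, and (-3)^1 + 2 = -3 + 2 = -1.
Assume P_m = (-3)^m + 2 for some m ≥ 1.
Then P_{m+1} = -3P_m + 8 = -3·((-3)^m + 2) + 8 = -3·(-3)^m − 6 + 8 = (-3)^{m+1} + 2.
Hence P_n = (-3)^n + 2 for every n ≥ 1, by induction.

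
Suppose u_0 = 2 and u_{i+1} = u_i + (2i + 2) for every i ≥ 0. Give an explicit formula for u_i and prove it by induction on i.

Claim: u_i = i^2 + i + 2.

Base case: u_0 = 2, and 0^2 + 0 + 2 = 2.
Assume u_k = k^2 + k + 2.
Then u_{k+1} = u_k + (2k + 2) = (k^2 + k + 2) + (2k + 2) = k^2 + 3k + 4,
and (k+1)^2 + (k+1) + 2 = k^2 + 3k + 4.
Hence u_i = i^2 + i + 2 for every i ≥ 0, by induction.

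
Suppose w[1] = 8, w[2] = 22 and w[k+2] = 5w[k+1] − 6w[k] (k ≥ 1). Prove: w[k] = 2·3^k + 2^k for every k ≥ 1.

Base cases: w[1] = 8 and 2·3^1 + 2^1 = 8; w[2] = 22 and 2·3^2 + 2^2 = 22.
Assume w[j] = 2·3^j + 2^j for all 1 ≤ j ≤ m, where m ≥ 2.
Then w[m+1] = 5w[m] − 6w[m−1] = 5·(2·3^m + 2^m) − 6·(2·3^{m−1} + 2^{m−1}) = 2·(5·3 − 6)3^{m−1} + (5·2 − 6)2^{m−1} = 18·3^{m−1} + 4·2^{m−1} = 2·3^{m+1} + 2^{m+1}.
So the formula holds for m+1, and by strong induction w[k] = 2·3^k + 2^k for all k ≥ 1.

w[k] = 2·3^k + 2^k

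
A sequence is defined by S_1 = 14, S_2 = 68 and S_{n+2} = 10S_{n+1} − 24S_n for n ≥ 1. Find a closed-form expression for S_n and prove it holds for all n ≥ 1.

Claim: S_n = 6^n + 2·4^n.

Base cases: S_1 = 14 and 6^1 + 2·4^1 = 14; S_2 = 68 and 6^2 + 2·4^2 = 68.
Assume S_j = 6^j + 2·4^j for all 1 ≤ j ≤ m, where m ≥ 2.
Then S_{m+1} = 10S_m − 24S_{m−1} = 10·(6^m + 2·4^m) − 24·(6^{m−1} + 2·4^{m−1}) = (10·6 − 24)6^{m−1} + 2·(10·4 − 24)4^{m−1} = 36·6^{m−1} + 32·4^{m−1} = 6^{m+1} + 2·4^{m+1}.
This completes the inductive step, so S_n = 6^n + 2·4^n for all n ≥ 1.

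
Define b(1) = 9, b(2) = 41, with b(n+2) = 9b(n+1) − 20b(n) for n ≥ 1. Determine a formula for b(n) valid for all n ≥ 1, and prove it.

Claim: b(n) = 4^n + 5^n.

Base cases: b(1) = 9 and 4^1 + 5^1 = 9; b(2) = 41 and 4^2 + 5^2 = 41.
Assume b(i) = 4^i + 5^i for all 1 ≤ i ≤ j, where j ≥ 2.
Then b(j+1) = 9b(j) − 20b(j−1) = 9·(4^j + 5^j) − 20·(4^{j−1} + 5^{j−1}) = (9·4 − 20)4^{j−1} + (9·5 − 20)5^{j−1} = 16·4^{j−1} + 25·5^{j−1} = 4^{j+1} + 5^{j+1}.
By strong induction, b(n) = 4^n + 5^n for all n ≥ 1.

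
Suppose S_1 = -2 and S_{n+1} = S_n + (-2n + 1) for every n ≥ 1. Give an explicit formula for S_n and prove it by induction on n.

Claim: S_n = -n^2 + 2n − 3.

Base case: S_1 = -2, and -1^2 + 2·1 − 3 = -2.
Assume S_j = -j^2 + 2j − 3.
Then S_{j+1} = S_j + (-2j + 1) = (-j^2 + 2j − 3) + (-2j + 1) = -j^2 − 2,
and -(j+1)^2 + 2·(j+1) − 3 = -j^2 − 2.
By induction, S_n = -n^2 + 2n − 3 for all n ≥ 1.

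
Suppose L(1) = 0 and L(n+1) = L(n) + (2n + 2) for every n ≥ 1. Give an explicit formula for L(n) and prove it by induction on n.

Claim: L(n) = n^2 + n − 2.

Base case: L(1) = 0, and 1^2 + 1 − 2 = 0.
Assume L(j) = j^2 + j − 2.
Then L(j+1) = L(j) + (2j + 2) = (j^2 + j − 2) + (2j + 2) = j^2 + 3j,
and (j+1)^2 + (j+1) − 2 = j^2 + 3j.
Hence L(n) = n^2 + n − 2 for every n ≥ 1, by induction.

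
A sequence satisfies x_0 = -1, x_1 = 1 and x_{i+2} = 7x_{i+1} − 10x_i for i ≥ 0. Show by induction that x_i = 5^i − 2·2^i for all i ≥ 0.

Base cases: x_0 = -1 and 5^0 − 2·2^0 = -1; x_1 = 1 and 5^1 − 2·2^1 = 1.
Assume x_j = 5^j − 2·2^j for all 0 ≤ j ≤ r, where r ≥ 1.
Then x_{r+1} = 7x_r − 10x_{r−1} = 7·(5^r − 2·2^r) − 10·(5^{r−1} − 2·2^{r−1}) = (7·5 − 10)5^{r−1} − 2·(7·2 − 10)2^{r−1} = 25·5^{r−1} − 8·2^{r−1} = 5^{r+1} − 2·2^{r+1}.
This completes the inductive step, so x_i = 5^i − 2·2^i for all i ≥ 0.

x_i = 5^i − 2·2^i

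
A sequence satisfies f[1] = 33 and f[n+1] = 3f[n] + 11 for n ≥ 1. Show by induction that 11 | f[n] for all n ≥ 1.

Base case: f[1] = 33 = 11·3, so 11 | f[1].
Assume 11 | f[r], so f[r] = 11t for some integer t.
Then f[r+1] = 3f[r] + 11 = 3·(11t) + 11 = 11(3t + 1), so 11 | f[r+1].
So the property holds for r+1, and by induction 11 | f[n] for all n ≥ 1.

11 | f[n]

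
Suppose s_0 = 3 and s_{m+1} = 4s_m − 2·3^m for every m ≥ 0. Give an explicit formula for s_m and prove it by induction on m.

Claim: s_m = 4^m + 2·3^m.

Base case: s_0 = 3, and 4^0 + 2·3^0 = 1 + 2 = 3.
Assume s_k = 4^k + 2·3^k for some k ≥ 0.
Then s_{k+1} = 4s_k − 2·3^k = 4·(4^k + 2·3^k) − 2·3^k = 4^{k+1} + 8·3^k − 2·3^k = 4^{k+1} + 6·3^k = 4^{k+1} + 2·3^{k+1}.
By induction, s_m = 4^m + 2·3^m for all m ≥ 0.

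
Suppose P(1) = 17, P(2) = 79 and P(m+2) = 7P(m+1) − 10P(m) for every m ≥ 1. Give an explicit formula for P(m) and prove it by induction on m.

Claim: P(m) = 3·5^m + 2^m.

Base cases: P(1) = 17 and 3·5^1 + 2^1 = 17; P(2) = 79 and 3·5^2 + 2^2 = 79.
Assume P(i) = 3·5^i + 2^i for all 1 ≤ i ≤ j, where j ≥ 2.
Then P(j+1) = 7P(j) − 10P(j−1) = 7·(3·5^j + 2^j) − 10·(3·5^{j−1} + 2^{j−1}) = 3·(7·5 − 10)5^{j−1} + (7·2 − 10)2^{j−1} = 75·5^{j−1} + 4·2^{j−1} = 3·5^{j+1} + 2^{j+1}.
By strong induction, P(m) = 3·5^m + 2^m for all m ≥ 1.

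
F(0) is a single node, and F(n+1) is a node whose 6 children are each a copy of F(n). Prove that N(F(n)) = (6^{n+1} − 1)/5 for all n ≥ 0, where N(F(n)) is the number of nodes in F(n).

Base case: N(F(0)) = 1, and (6^{0+1} − 1)/5 = 1.
Assume N(F(j)) = (6^{j+1} − 1)/5.
Then N(F(j+1)) = 1 + 6N(F(j)) = 1 + 6·(6^{j+1} − 1)/5 = 1 + (6^{j+2} − 6)/5 = (5 + 6^{j+2} − 6)/5 = (6^{j+2} − 1)/5.
Hence N(F(n)) = (6^{n+1} − 1)/5 for every n ≥ 0, by induction.

N(F(n)) = (6^{n+1} − 1)/5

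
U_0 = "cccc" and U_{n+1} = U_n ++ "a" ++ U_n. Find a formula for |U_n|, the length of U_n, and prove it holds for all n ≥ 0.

Claim: |U_n| = 5·2^n − 1.

Base case: |U_0| = 4, and 5·2^0 − 1 = 4.
Assume |U_m| = 5·2^m − 1.
Then |U_{m+1}| = |U_m| + 1 + |U_m| = 2|U_m| + 1 = 2(5·2^m − 1) + 1 = 5·2^{m+1} − 2 + 1 = 5·2^{m+1} − 1.
This completes the inductive step, so |U_n| = 5·2^n − 1 for all n ≥ 0.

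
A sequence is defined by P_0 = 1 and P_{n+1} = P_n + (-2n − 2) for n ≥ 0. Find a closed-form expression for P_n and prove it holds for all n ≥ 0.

Claim: P_n = -n^2 − n + 1.

Base case: P_0 = 1, and -0^2 − 0 + 1 = 1.
Assume P_r = -r^2 − r + 1.
Then P_{r+1} = P_r + (-2r − 2) = (-r^2 − r + 1) + (-2r − 2) = -r^2 − 3r − 1,
and -(r+1)^2 − (r+1) + 1 = -r^2 − 3r − 1.
By induction, P_n = -n^2 − n + 1 for all n ≥ 0.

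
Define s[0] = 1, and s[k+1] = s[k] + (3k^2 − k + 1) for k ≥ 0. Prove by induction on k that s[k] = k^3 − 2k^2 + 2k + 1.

Base case: s[0] = 1, and 0^3 − 2·0^2 + 2·0 + 1 = 1.
Assume s[r] = r^3 − 2r^2 + 2r + 1.
Then s[r+1] = s[r] + (3r^2 − r + 1) = (r^3 − 2r^2 + 2r + 1) + (3r^2 − r + 1) = r^3 + r^2 + r + 2,
and (r+1)^3 − 2·(r+1)^2 + 2·(r+1) + 1 = r^3 + r^2 + r + 2.
By induction, s[k] = k^3 − 2k^2 + 2k + 1 for all k ≥ 0.

s[k] = k^3 − 2k^2 + 2k + 1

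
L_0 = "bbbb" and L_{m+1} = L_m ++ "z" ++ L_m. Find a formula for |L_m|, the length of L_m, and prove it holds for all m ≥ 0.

Claim: |L_m| = 5·2^m − 1.

Base case: |L_0| = 4, and 5·2^0 − 1 = 4.
Assume |L_k| = 5·2^k − 1.
Then |L_{k+1}| = |L_k| + 1 + |L_k| = 2|L_k| + 1 = 2(5·2^k − 1) + 1 = 5·2^{k+1} − 2 + 1 = 5·2^{k+1} − 1.
Hence |L_m| = 5·2^m − 1 for every m ≥ 0, by induction.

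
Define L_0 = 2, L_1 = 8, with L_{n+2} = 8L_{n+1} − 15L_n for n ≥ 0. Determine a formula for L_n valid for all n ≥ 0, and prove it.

Claim: L_n = 5^n + 3^n.

Base cases: L_0 = 2 and 5^0 + 3^0 = 2; L_1 = 8 and 5^1 + 3^1 = 8.
Assume L_i = 5^i + 3^i for all 0 ≤ i ≤ j, where j ≥ 1.
Then L_{j+1} = 8L_j − 15L_{j−1} = 8·(5^j + 3^j) − 15·(5^{j−1} + 3^{j−1}) = (8·5 − 15)5^{j−1} + (8·3 − 15)3^{j−1} = 25·5^{j−1} + 9·3^{j−1} = 5^{j+1} + 3^{j+1}.
Hence L_n = 5^n + 3^n for every n ≥ 0, by strong induction.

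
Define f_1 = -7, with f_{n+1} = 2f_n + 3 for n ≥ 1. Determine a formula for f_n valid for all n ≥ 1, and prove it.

Claim: f_n = -2^{n+1} − 3.

Base case: f_1 = -7, and -2^{1+1} − 3 = -4 − 3 = -7.
Assume f_m = -2^{m+1} − 3 for some m ≥ 1.
Then f_{m+1} = 2f_m + 3 = 2·(-2^{m+1} − 3) + 3 = -2^{m+2} − 6 + 3 = -2^{m+2} − 3.
This completes the inductive step, so f_n = -2^{n+1} − 3 for all n ≥ 1.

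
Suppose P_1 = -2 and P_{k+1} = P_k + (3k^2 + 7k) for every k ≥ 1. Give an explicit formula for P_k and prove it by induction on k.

Claim: P_k = k^3 + 2k^2 − 3k − 2.

Base case: P_1 = -2, and 1^3 + 2·1^2 − 3·1 − 2 = -2.
Assume P_j = j^3 + 2j^2 − 3j − 2.
Then P_{j+1} = P_j + (3j^2 + 7j) = (j^3 + 2j^2 − 3j − 2) + (3j^2 + 7j) = j^3 + 5j^2 + 4j − 2,
and (j+1)^3 + 2·(j+1)^2 − 3·(j+1) − 2 = j^3 + 5j^2 + 4j − 2.
Hence P_k = k^3 + 2k^2 − 3k − 2 for every k ≥ 1, by induction.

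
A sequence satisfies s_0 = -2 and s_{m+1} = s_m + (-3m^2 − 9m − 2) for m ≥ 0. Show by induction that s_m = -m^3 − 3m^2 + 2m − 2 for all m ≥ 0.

Base case: s_0 = -2, and -0^3 − 3·0^2 + 2·0 − 2 = -2.
Assume s_j = -j^3 − 3j^2 + 2j − 2.
Then s_{j+1} = s_j + (-3j^2 − 9j − 2) = (-j^3 − 3j^2 + 2j − 2) + (-3j^2 − 9j − 2) = -j^3 − 6j^2 − 7j − 4,
and -(j+1)^3 − 3·(j+1)^2 + 2·(j+1) − 2 = -j^3 − 6j^2 − 7j − 4.
This completes the inductive step, so s_m = -m^3 − 3m^2 + 2m − 2 for all m ≥ 0.

s_m = -m^3 − 3m^2 + 2m − 2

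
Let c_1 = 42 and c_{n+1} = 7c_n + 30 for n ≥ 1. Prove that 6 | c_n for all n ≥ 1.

Base case: c_1 = 42 = 6·7, so 6 | c_1.
Assume 6 | c_k, so c_k = 6t for some integer t.
Then c_{k+1} = 7c_k + 30 = 7·(6t) + 30 = 6(7t + 5), so 6 | c_{k+1}.
Hence 6 | c_n for every n ≥ 1, by induction.

6 | c_n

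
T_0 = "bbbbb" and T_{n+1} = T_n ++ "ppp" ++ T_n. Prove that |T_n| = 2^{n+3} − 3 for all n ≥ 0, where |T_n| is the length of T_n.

Base case: |T_0| = 5, and 2^{0+3} − 3 = 5.
Assume |T_j| = 2^{j+3} − 3.
Then |T_{j+1}| = |T_j| + 3 + |T_j| = 2|T_j| + 3 = 2(2^{j+3} − 3) + 3 = 2^{j+1+3} − 6 + 3 = 2^{j+1+3} − 3.
So the formula holds for j+1, and by induction |T_n| = 2^{n+3} − 3 for all n ≥ 0.

|T_n| = 2^{n+3} − 3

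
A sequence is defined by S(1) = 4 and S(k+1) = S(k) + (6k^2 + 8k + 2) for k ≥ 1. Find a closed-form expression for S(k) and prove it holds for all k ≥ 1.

Claim: S(k) = 2k^3 + k^2 − k + 2.

Base case: S(1) = 4, and 2·1^3 + 1^2 − 1 + 2 = 4.
Assume S(j) = 2j^3 + j^2 − j + 2.
Then S(j+1) = S(j) + (6j^2 + 8j + 2) = (2j^3 + j^2 − j + 2) + (6j^2 + 8j + 2) = 2j^3 + 7j^2 + 7j + 4,
and 2·(j+1)^3 + (j+1)^2 − (j+1) + 2 = 2j^3 + 7j^2 + 7j + 4.
Hence S(k) = 2k^3 + k^2 − k + 2 for every k ≥ 1, by induction.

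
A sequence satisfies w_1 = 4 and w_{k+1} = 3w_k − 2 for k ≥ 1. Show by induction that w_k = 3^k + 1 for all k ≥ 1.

Base case: w_1 = 4, and 3^1 + 1 = 3 + 1 = 4.
Assume w_m = 3^m + 1 for some m ≥ 1.
Then w_{m+1} = 3w_m − 2 = 3·(3^m + 1) − 2 = 3^{m+1} + 3 − 2 = 3^{m+1} + 1.
Hence w_k = 3^k + 1 for every k ≥ 1, by induction.

w_k = 3^k + 1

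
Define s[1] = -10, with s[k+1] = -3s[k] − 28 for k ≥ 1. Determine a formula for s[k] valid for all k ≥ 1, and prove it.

Claim: s[k] = (-3)^k − 7.

Base case: s[1] = -10, and (-3)^1 − 7 = -3 − 7 = -10.
Assume s[j] = (-3)^j − 7 for some j ≥ 1.
Then s[j+1] = -3s[j] − 28 = -3·((-3)^j − 7) − 28 = -3·(-3)^j + 21 − 28 = (-3)^{j+1} − 7.
This completes the inductive step, so s[k] = (-3)^k − 7 for all k ≥ 1.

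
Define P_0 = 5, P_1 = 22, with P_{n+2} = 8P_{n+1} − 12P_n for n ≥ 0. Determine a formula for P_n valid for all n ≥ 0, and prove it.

Claim: P_n = 3·6^n + 2·2^n.

Base cases: P_0 = 5 and 3·6^0 + 2·2^0 = 5; P_1 = 22 and 3·6^1 + 2·2^1 = 22.
Assume P_j = 3·6^j + 2·2^j for all 0 ≤ j ≤ k, where k ≥ 1.
Then P_{k+1} = 8P_k − 12P_{k−1} = 8·(3·6^k + 2·2^k) − 12·(3·6^{k−1} + 2·2^{k−1}) = 3·(8·6 − 12)6^{k−1} + 2·(8·2 − 12)2^{k−1} = 108·6^{k−1} + 8·2^{k−1} = 3·6^{k+1} + 2·2^{k+1}.
By strong induction, P_n = 3·6^n + 2·2^n for all n ≥ 0.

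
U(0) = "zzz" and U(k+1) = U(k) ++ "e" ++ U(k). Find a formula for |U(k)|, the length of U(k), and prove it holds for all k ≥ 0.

Claim: |U(k)| = 2^{k+2} − 1.

Base case: |U(0)| = 3, and 2^{0+2} − 1 = 3.
Assume |U(j)| = 2^{j+2} − 1.
Then |U(j+1)| = |U(j)| + 1 + |U(j)| = 2|U(j)| + 1 = 2(2^{j+2} − 1) + 1 = 2^{j+3} − 2 + 1 = 2^{j+3} − 1.
This completes the inductive step, so |U(k)| = 2^{k+2} − 1 for all k ≥ 0.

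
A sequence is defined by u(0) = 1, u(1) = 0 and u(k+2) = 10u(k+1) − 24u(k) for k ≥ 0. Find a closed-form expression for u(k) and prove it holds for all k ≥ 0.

Claim: u(k) = 3·4^k − 2·6^k.

Base cases: u(0) = 1 and 3·4^0 − 2·6^0 = 1; u(1) = 0 and 3·4^1 − 2·6^1 = 0.
Assume u(j) = 3·4^j − 2·6^j for all 0 ≤ j ≤ m, where m ≥ 1.
Then u(m+1) = 10u(m) − 24u(m−1) = 10·(3·4^m − 2·6^m) − 24·(3·4^{m−1} − 2·6^{m−1}) = 3·(10·4 − 24)4^{m−1} − 2·(10·6 − 24)6^{m−1} = 48·4^{m−1} − 72·6^{m−1} = 3·4^{m+1} − 2·6^{m+1}.
This completes the inductive step, so u(k) = 3·4^k − 2·6^k for all k ≥ 0.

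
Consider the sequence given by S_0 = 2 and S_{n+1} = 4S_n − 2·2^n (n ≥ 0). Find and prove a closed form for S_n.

Claim: S_n = 4^n + 2^n.

Base case: S_0 = 2, and 4^0 + 2^0 = 1 + 1 = 2.
Assume S_k = 4^k + 2^k for some k ≥ 0.
Then S_{k+1} = 4S_k − 2·2^k = 4·(4^k + 2^k) − 2·2^k = 4^{k+1} + 4·2^k − 2·2^k = 4^{k+1} + 2·2^k = 4^{k+1} + 2^{k+1}.
By induction, S_n = 4^n + 2^n for all n ≥ 0.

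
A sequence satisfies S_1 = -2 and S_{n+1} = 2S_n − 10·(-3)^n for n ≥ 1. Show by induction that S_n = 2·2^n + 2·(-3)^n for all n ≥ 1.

Base case: S_1 = -2, and 2·2^1 + 2·(-3)^1 = 4 − 6 = -2.
Assume S_j = 2·2^j + 2·(-3)^j for some j ≥ 1.
Then S_{j+1} = 2S_j − 10·(-3)^j = 2·(2·2^j + 2·(-3)^j) − 10·(-3)^j = 2·2^{j+1} + 4·(-3)^j − 10·(-3)^j = 2·2^{j+1} − 6·(-3)^j = 2·2^{j+1} + 2·(-3)^{j+1}.
This completes the inductive step, so S_n = 2·2^n + 2·(-3)^n for all n ≥ 1.

S_n = 2·2^n + 2·(-3)^n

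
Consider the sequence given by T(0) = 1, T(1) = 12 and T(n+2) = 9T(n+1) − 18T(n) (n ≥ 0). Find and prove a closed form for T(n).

Claim: T(n) = 3·6^n − 2·3^n.

Base cases: T(0) = 1 and 3·6^0 − 2·3^0 = 1; T(1) = 12 and 3·6^1 − 2·3^1 = 12.
Assume T(j) = 3·6^j − 2·3^j for all 0 ≤ j ≤ m, where m ≥ 1.
Then T(m+1) = 9T(m) − 18T(m−1) = 9·(3·6^m − 2·3^m) − 18·(3·6^{m−1} − 2·3^{m−1}) = 3·(9·6 − 18)6^{m−1} − 2·(9·3 − 18)3^{m−1} = 108·6^{m−1} − 18·3^{m−1} = 3·6^{m+1} − 2·3^{m+1}.
Hence T(n) = 3·6^n − 2·3^n for every n ≥ 0, by strong induction.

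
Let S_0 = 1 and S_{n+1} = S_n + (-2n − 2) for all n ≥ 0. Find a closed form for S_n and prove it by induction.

Claim: S_n = -n^2 − n + 1.

Base case: S_0 = 1, and -0^2 − 0 + 1 = 1.
Assume S_m = -m^2 − m + 1.
Then S_{m+1} = S_m + (-2m − 2) = (-m^2 − m + 1) + (-2m − 2) = -m^2 − 3m − 1,
and -(m+1)^2 − (m+1) + 1 = -m^2 − 3m − 1.
This completes the inductive step, so S_n = -n^2 − n + 1 for all n ≥ 0.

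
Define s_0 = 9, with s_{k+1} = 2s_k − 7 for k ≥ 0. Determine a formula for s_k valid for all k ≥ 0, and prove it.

Claim: s_k = 2^{k+1} + 7.

Base case: s_0 = 9, and 2^{0+1} + 7 = 2 + 7 = 9.
Assume s_j = 2^{j+1} + 7 for some j ≥ 0.
Then s_{j+1} = 2s_j − 7 = 2·(2^{j+1} + 7) − 7 = 2^{j+2} + 14 − 7 = 2^{j+2} + 7.
Hence s_k = 2^{k+1} + 7 for every k ≥ 0, by induction.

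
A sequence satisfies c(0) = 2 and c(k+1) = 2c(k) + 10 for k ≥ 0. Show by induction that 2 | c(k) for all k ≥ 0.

Base case: c(0) = 2 = 2·1, so 2 | c(0).
Assume 2 | c(r), so c(r) = 2t for some integer t.
Then c(r+1) = 2c(r) + 10 = 2·(2t) + 10 = 2(2t + 5), so 2 | c(r+1).
So the property holds for r+1, and by induction 2 | c(k) for all k ≥ 0.

2 | c(k)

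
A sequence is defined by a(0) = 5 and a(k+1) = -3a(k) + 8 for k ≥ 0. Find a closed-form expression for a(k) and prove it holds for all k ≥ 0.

Claim: a(k) = 3·(-3)^k + 2.

Base case: a(0) = 5, and 3·(-3)^0 + 2 = 3 + 2 = 5.
Assume a(m) = 3·(-3)^m + 2 for some m ≥ 0.
Then a(m+1) = -3a(m) + 8 = -3·(3·(-3)^m + 2) + 8 = -9·(-3)^m − 6 + 8 = 3·(-3)^{m+1} + 2.
So the formula holds for m+1, and by induction a(k) = 3·(-3)^k + 2 for all k ≥ 0.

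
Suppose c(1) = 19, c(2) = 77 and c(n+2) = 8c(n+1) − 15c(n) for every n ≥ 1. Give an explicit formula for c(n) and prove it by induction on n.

Claim: c(n) = 3·3^n + 2·5^n.

Base cases: c(1) = 19 and 3·3^1 + 2·5^1 = 19; c(2) = 77 and 3·3^2 + 2·5^2 = 77.
Assume c(i) = 3·3^i + 2·5^i for all 1 ≤ i ≤ j, where j ≥ 2.
Then c(j+1) = 8c(j) − 15c(j−1) = 8·(3·3^j + 2·5^j) − 15·(3·3^{j−1} + 2·5^{j−1}) = 3·(8·3 − 15)3^{j−1} + 2·(8·5 − 15)5^{j−1} = 27·3^{j−1} + 50·5^{j−1} = 3·3^{j+1} + 2·5^{j+1}.
So the formula holds for j+1, and by strong induction c(n) = 3·3^n + 2·5^n for all n ≥ 1.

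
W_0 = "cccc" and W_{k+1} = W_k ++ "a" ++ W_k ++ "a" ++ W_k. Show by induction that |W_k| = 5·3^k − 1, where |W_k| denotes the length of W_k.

Base case: |W_0| = 4, and 5·3^0 − 1 = 4.
Assume |W_j| = 5·3^j − 1.
Then |W_{j+1}| = 3|W_j| + 2 = 3(5·3^j − 1) + 2 = 5·3^{j+1} − 3 + 2 = 5·3^{j+1} − 1.
So the formula holds for j+1, and by induction |W_k| = 5·3^k − 1 for all k ≥ 0.

|W_k| = 5·3^k − 1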